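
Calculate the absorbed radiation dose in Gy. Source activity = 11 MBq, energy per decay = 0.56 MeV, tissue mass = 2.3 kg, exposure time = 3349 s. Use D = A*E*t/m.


A = 11 MBq = 1.1000e+07 Bq
E = 0.56 MeV = 8.9712e-14 J
D = A*E*t/m = 1.1000e+07*8.9712e-14*3349/2.3
D = 0.001437 Gy


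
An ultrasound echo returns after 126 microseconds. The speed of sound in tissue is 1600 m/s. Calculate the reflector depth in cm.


depth = c * t / 2
t = 126 us = 1.2600e-04 s
depth = 1600 * 1.2600e-04 / 2
depth = 0.1008 m = 10.08 cm


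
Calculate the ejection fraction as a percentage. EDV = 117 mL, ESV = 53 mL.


SV = EDV - ESV = 117 - 53 = 64 mL
EF = SV/EDV * 100 = 64/117 * 100
EF = 54.7%


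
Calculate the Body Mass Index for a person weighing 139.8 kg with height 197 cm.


BMI = weight / height^2
height = 197 cm = 1.97 m
BMI = 139.8 / 1.97^2
BMI = 36.02 kg/m^2


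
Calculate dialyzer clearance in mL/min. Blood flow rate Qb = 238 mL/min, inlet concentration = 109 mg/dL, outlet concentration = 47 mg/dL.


K = Qb * (Cb_in - Cb_out) / Cb_in
K = 238 * (109 - 47) / 109
K = 135.4 mL/min


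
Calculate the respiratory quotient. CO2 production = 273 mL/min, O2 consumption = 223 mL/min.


RQ = VCO2 / VO2
RQ = 273 / 223
RQ = 1.224


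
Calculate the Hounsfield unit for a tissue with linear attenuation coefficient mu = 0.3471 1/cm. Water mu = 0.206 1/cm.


HU = ((mu_tissue - mu_water) / mu_water) * 1000
HU = ((0.3471 - 0.206) / 0.206) * 1000
HU = 685


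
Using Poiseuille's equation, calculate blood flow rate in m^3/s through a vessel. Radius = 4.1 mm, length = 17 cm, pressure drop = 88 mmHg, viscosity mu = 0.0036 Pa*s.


Q = pi*r^4*dP / (8*mu*L)
r = 0.0041 m, L = 0.17 m
dP = 88 mmHg = 11732.336 Pa
Q = 0.002127 m^3/s


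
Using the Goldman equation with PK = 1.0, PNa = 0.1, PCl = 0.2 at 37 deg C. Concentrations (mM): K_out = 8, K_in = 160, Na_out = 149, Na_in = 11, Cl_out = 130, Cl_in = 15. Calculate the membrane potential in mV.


Vm = (RT/F)*ln((PK*Ko + PNa*Nao + PCl*Cli)/(PK*Ki + PNa*Nai + PCl*Clo))
Numer = 25.9, Denom = 187.1
Vm = -52.85 mV


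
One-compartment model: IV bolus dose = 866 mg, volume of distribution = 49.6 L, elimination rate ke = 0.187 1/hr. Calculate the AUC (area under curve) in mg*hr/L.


C0 = Dose/Vd = 866/49.6 = 17.4597 mg/L
AUC = C0/ke = 17.4597/0.187
AUC = 93.37 mg*hr/L


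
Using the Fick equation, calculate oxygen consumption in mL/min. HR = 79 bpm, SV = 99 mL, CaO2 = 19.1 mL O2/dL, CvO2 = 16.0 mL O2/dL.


CO = HR*SV = 79*99/1000 = 7.821 L/min
a-v O2 diff = 19.1 - 16.0 = 3.1 mL/dL
VO2 = CO * (CaO2-CvO2) * 10 dL/L
VO2 = 7.821 * 3.1 * 10
VO2 = 242.5 mL/min


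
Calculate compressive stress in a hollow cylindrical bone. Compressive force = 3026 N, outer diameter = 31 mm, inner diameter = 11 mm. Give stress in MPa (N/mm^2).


A = pi*(r_o^2 - r_i^2)
r_o = 15.5 mm, r_i = 5.5 mm
A = 659.734 mm^2
sigma = F/A = 3026 / 659.734
sigma = 4.587 MPa


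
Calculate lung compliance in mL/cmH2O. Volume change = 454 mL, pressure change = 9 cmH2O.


C = dV / dP
C = 454 / 9
C = 50.44 mL/cmH2O


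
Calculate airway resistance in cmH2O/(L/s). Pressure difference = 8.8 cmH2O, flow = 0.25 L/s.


R = dP / flow
R = 8.8 / 0.25
R = 35.2 cmH2O/(L/s)


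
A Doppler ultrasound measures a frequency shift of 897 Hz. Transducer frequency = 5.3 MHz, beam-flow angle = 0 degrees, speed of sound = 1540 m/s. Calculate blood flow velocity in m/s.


v = fd * c / (2 * f0 * cos(theta))
v = 897 * 1540 / (2 * 5.3000e+06 * cos(0))
v = 0.1303 m/s


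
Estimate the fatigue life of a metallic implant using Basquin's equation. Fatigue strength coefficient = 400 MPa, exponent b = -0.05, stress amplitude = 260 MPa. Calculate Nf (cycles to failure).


sigma_a = sigma_f' * (2Nf)^b
2Nf = (sigma_a/sigma_f')^(1/b)
2Nf = (260/400)^(1/-0.05)
2Nf = 5517.3796
Nf = 2759


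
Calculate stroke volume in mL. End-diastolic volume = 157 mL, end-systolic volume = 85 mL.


SV = EDV - ESV
SV = 157 - 85
SV = 72 mL


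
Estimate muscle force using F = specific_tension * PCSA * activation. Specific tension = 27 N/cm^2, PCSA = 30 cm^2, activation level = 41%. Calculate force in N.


F = sigma * PCSA * activation
F = 27 * 30 * 0.41
F = 332.1 N


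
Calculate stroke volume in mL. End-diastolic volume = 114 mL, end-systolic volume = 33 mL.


SV = EDV - ESV
SV = 114 - 33
SV = 81 mL


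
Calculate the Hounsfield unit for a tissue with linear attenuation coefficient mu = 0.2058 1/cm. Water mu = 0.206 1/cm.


HU = ((mu_tissue - mu_water) / mu_water) * 1000
HU = ((0.2058 - 0.206) / 0.206) * 1000
HU = -0.9709


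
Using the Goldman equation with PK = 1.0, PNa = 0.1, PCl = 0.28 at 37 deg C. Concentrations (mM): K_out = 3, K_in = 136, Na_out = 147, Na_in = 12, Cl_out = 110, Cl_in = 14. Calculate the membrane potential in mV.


Vm = (RT/F)*ln((PK*Ko + PNa*Nao + PCl*Cli)/(PK*Ki + PNa*Nai + PCl*Clo))
Numer = 21.62, Denom = 168
Vm = -54.8 mV


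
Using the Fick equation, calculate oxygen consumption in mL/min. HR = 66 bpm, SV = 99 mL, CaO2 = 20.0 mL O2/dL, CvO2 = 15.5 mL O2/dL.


CO = HR*SV = 66*99/1000 = 6.534 L/min
a-v O2 diff = 20.0 - 15.5 = 4.5 mL/dL
VO2 = CO * (CaO2-CvO2) * 10 dL/L
VO2 = 6.534 * 4.5 * 10
VO2 = 294 mL/min


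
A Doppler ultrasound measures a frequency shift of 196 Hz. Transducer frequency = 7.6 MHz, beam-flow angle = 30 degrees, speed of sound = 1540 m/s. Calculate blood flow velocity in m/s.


v = fd * c / (2 * f0 * cos(theta))
v = 196 * 1540 / (2 * 7.6000e+06 * cos(30))
v = 0.02293 m/s


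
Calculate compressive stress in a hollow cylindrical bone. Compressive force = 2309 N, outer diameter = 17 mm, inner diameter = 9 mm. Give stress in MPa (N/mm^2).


A = pi*(r_o^2 - r_i^2)
r_o = 8.5 mm, r_i = 4.5 mm
A = 163.363 mm^2
sigma = F/A = 2309 / 163.363
sigma = 14.13 MPa


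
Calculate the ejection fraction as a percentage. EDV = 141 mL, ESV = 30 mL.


SV = EDV - ESV = 141 - 30 = 111 mL
EF = SV/EDV * 100 = 111/141 * 100
EF = 78.72%


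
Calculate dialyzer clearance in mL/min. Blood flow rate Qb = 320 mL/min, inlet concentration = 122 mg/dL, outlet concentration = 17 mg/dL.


K = Qb * (Cb_in - Cb_out) / Cb_in
K = 320 * (122 - 17) / 122
K = 275.4 mL/min


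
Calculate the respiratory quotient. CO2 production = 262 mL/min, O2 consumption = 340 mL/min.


RQ = VCO2 / VO2
RQ = 262 / 340
RQ = 0.7706


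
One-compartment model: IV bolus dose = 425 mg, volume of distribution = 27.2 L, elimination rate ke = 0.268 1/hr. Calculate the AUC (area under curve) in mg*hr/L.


C0 = Dose/Vd = 425/27.2 = 15.625 mg/L
AUC = C0/ke = 15.625/0.268
AUC = 58.3 mg*hr/L


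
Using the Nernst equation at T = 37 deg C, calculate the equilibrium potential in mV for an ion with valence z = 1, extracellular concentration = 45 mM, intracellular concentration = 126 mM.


E = (RT/(zF)) * ln(C_out/C_in)
T = 37 + 273.15 = 310.15 K
E = (8.314 * 310.15 / (1 * 96485)) * ln(45/126)
E = -27.52 mV


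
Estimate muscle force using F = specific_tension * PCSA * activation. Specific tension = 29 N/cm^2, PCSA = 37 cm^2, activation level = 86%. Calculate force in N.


F = sigma * PCSA * activation
F = 29 * 37 * 0.86
F = 922.8 N


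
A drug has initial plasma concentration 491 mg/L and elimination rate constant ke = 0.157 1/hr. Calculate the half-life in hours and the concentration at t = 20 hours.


t_half = ln(2) / ke = 0.693147 / 0.157 = 4.415 hr
C(t) = C0 * exp(-ke*t) = 491 * exp(-0.157*20)
C(20) = 21.25 mg/L


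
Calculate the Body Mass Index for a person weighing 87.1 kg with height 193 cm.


BMI = weight / height^2
height = 193 cm = 1.93 m
BMI = 87.1 / 1.93^2
BMI = 23.38 kg/m^2


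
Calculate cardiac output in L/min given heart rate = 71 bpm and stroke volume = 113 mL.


CO = HR * SV
CO = 71 * 113 / 1000
CO = 8.023 L/min


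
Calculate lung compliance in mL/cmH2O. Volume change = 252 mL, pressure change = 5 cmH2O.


C = dV / dP
C = 252 / 5
C = 50.4 mL/cmH2O


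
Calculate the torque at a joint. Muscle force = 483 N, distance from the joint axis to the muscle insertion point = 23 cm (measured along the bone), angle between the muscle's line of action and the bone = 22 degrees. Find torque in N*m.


Torque = F * d * sin(theta)   (moment arm = d*sin(theta))
d = 23 cm = 0.23 m
Torque = 483 * 0.23 * sin(22)
Torque = 41.62 N*m


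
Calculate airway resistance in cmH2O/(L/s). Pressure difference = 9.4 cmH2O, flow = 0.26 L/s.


R = dP / flow
R = 9.4 / 0.26
R = 36.15 cmH2O/(L/s)


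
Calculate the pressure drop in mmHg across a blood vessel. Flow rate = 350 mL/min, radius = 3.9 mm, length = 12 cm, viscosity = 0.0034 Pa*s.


dP = 8*mu*L*Q / (pi*r^4)
Q = 350 mL/min = 5.83333e-06 m^3/s
dP = 26.1974 Pa = 26.1974 / 133.322 mmHg = 0.1965 mmHg


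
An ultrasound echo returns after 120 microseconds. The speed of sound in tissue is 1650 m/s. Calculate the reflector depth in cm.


depth = c * t / 2
t = 120 us = 1.2000e-04 s
depth = 1650 * 1.2000e-04 / 2
depth = 0.099 m = 9.9 cm


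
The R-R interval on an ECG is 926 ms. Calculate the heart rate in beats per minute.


HR = 60 / RR_interval(s)
RR = 926 ms = 0.926 s
HR = 60 / 0.926 = 64.79 bpm


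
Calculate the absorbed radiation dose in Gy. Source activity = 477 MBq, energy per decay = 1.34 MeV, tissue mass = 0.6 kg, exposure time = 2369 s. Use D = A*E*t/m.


A = 477 MBq = 4.7700e+08 Bq
E = 1.34 MeV = 2.14668e-13 J
D = A*E*t/m = 4.7700e+08*2.14668e-13*2369/0.6
D = 0.4043 Gy


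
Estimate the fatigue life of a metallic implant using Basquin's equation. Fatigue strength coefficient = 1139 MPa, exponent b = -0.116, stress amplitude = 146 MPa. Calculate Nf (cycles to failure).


sigma_a = sigma_f' * (2Nf)^b
2Nf = (sigma_a/sigma_f')^(1/b)
2Nf = (146/1139)^(1/-0.116)
2Nf = 49105278
Nf = 2.4553e+07


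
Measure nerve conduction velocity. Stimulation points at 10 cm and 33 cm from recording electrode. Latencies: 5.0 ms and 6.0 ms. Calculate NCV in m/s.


Distance = (33 - 10) / 100 = 0.23 m
dt = (6.0 - 5.0) / 1000 = 0.001 s
NCV = dist / dt = 230 m/s


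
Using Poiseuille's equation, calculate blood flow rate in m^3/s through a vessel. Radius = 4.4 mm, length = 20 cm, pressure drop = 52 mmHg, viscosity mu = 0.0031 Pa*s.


Q = pi*r^4*dP / (8*mu*L)
r = 0.0044 m, L = 0.2 m
dP = 52 mmHg = 6932.744 Pa
Q = 0.001646 m^3/s


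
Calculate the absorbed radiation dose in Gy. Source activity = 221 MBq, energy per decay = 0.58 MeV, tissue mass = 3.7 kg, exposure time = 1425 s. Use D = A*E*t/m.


A = 221 MBq = 2.2100e+08 Bq
E = 0.58 MeV = 9.2916e-14 J
D = A*E*t/m = 2.2100e+08*9.2916e-14*1425/3.7
D = 0.007909 Gy


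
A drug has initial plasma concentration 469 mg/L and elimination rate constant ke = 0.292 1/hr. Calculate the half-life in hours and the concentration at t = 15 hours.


t_half = ln(2) / ke = 0.693147 / 0.292 = 2.374 hr
C(t) = C0 * exp(-ke*t) = 469 * exp(-0.292*15)
C(15) = 5.874 mg/L


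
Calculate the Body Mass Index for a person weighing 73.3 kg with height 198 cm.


BMI = weight / height^2
height = 198 cm = 1.98 m
BMI = 73.3 / 1.98^2
BMI = 18.7 kg/m^2


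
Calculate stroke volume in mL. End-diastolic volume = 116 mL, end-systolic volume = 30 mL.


SV = EDV - ESV
SV = 116 - 30
SV = 86 mL


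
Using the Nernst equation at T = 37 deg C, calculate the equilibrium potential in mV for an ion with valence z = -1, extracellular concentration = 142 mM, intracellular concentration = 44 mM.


E = (RT/(zF)) * ln(C_out/C_in)
T = 37 + 273.15 = 310.15 K
E = (8.314 * 310.15 / (-1 * 96485)) * ln(142/44)
E = -31.31 mV


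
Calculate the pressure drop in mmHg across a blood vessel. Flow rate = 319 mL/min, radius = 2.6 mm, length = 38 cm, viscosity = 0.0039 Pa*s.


dP = 8*mu*L*Q / (pi*r^4)
Q = 319 mL/min = 5.31667e-06 m^3/s
dP = 439.071 Pa = 439.071 / 133.322 mmHg = 3.293 mmHg


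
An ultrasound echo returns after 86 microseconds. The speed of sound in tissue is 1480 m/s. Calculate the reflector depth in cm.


depth = c * t / 2
t = 86 us = 8.6000e-05 s
depth = 1480 * 8.6000e-05 / 2
depth = 0.06364 m = 6.364 cm


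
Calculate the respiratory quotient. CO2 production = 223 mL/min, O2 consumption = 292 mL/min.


RQ = VCO2 / VO2
RQ = 223 / 292
RQ = 0.7637


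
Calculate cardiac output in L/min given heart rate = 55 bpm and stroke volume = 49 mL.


CO = HR * SV
CO = 55 * 49 / 1000
CO = 2.695 L/min


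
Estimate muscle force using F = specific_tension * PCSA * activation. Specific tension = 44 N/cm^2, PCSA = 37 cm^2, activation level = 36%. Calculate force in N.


F = sigma * PCSA * activation
F = 44 * 37 * 0.36
F = 586.1 N


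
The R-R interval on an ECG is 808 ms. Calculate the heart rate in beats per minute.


HR = 60 / RR_interval(s)
RR = 808 ms = 0.808 s
HR = 60 / 0.808 = 74.26 bpm


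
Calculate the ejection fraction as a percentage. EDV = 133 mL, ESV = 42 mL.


SV = EDV - ESV = 133 - 42 = 91 mL
EF = SV/EDV * 100 = 91/133 * 100
EF = 68.42%


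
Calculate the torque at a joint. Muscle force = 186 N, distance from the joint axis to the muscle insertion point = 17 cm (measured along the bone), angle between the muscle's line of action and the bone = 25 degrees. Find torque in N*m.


Torque = F * d * sin(theta)   (moment arm = d*sin(theta))
d = 17 cm = 0.17 m
Torque = 186 * 0.17 * sin(25)
Torque = 13.36 N*m


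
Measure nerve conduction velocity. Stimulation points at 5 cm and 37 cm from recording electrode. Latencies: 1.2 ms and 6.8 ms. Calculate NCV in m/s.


Distance = (37 - 5) / 100 = 0.32 m
dt = (6.8 - 1.2) / 1000 = 0.0056 s
NCV = dist / dt = 57.14 m/s


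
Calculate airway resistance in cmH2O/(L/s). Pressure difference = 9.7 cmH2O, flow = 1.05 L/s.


R = dP / flow
R = 9.7 / 1.05
R = 9.238 cmH2O/(L/s)


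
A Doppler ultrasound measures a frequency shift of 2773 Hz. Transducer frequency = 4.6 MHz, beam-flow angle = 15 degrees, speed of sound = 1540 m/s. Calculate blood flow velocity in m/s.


v = fd * c / (2 * f0 * cos(theta))
v = 2773 * 1540 / (2 * 4.6000e+06 * cos(15))
v = 0.4806 m/s


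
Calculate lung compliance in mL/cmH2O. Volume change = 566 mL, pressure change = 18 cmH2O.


C = dV / dP
C = 566 / 18
C = 31.44 mL/cmH2O


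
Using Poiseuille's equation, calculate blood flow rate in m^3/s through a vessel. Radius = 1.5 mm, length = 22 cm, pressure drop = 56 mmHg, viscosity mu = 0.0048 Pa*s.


Q = pi*r^4*dP / (8*mu*L)
r = 0.0015 m, L = 0.22 m
dP = 56 mmHg = 7466.032 Pa
Q = 1.4056e-05 m^3/s


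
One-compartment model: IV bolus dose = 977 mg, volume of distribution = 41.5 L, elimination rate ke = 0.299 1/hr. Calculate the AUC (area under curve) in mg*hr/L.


C0 = Dose/Vd = 977/41.5 = 23.5422 mg/L
AUC = C0/ke = 23.5422/0.299
AUC = 78.74 mg*hr/L


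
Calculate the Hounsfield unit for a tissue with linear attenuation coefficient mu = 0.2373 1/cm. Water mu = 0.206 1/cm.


HU = ((mu_tissue - mu_water) / mu_water) * 1000
HU = ((0.2373 - 0.206) / 0.206) * 1000
HU = 151.9


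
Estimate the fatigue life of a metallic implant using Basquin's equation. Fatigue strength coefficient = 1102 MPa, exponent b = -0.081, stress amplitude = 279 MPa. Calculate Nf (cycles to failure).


sigma_a = sigma_f' * (2Nf)^b
2Nf = (sigma_a/sigma_f')^(1/b)
2Nf = (279/1102)^(1/-0.081)
2Nf = 23182111
Nf = 1.1591e+07


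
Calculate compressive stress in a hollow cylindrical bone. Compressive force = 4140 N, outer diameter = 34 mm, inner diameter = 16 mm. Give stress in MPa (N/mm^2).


A = pi*(r_o^2 - r_i^2)
r_o = 17 mm, r_i = 8 mm
A = 706.858 mm^2
sigma = F/A = 4140 / 706.858
sigma = 5.857 MPa


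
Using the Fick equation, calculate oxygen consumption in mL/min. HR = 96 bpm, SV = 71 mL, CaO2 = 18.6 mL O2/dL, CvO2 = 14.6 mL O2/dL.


CO = HR*SV = 96*71/1000 = 6.816 L/min
a-v O2 diff = 18.6 - 14.6 = 4 mL/dL
VO2 = CO * (CaO2-CvO2) * 10 dL/L
VO2 = 6.816 * 4 * 10
VO2 = 272.6 mL/min


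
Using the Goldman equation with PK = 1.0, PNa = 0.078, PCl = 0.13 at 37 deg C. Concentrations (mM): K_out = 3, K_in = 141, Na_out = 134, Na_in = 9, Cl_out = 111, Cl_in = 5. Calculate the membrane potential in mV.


Vm = (RT/F)*ln((PK*Ko + PNa*Nao + PCl*Cli)/(PK*Ki + PNa*Nai + PCl*Clo))
Numer = 14.102, Denom = 156.132
Vm = -64.26 mV


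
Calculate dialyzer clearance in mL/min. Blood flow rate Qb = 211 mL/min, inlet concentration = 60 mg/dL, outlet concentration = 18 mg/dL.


K = Qb * (Cb_in - Cb_out) / Cb_in
K = 211 * (60 - 18) / 60
K = 147.7 mL/min


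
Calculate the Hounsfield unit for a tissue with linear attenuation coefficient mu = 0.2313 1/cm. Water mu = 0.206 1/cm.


HU = ((mu_tissue - mu_water) / mu_water) * 1000
HU = ((0.2313 - 0.206) / 0.206) * 1000
HU = 122.8


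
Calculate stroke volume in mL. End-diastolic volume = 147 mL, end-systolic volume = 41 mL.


SV = EDV - ESV
SV = 147 - 41
SV = 106 mL


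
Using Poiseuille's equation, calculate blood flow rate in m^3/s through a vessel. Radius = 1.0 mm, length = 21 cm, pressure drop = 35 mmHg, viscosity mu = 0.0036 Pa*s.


Q = pi*r^4*dP / (8*mu*L)
r = 0.001 m, L = 0.21 m
dP = 35 mmHg = 4666.27 Pa
Q = 2.4239e-06 m^3/s


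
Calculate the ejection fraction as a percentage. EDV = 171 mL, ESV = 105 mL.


SV = EDV - ESV = 171 - 105 = 66 mL
EF = SV/EDV * 100 = 66/171 * 100
EF = 38.6%


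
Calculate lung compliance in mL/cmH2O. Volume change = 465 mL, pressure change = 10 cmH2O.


C = dV / dP
C = 465 / 10
C = 46.5 mL/cmH2O


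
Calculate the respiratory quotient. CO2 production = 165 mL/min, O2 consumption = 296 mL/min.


RQ = VCO2 / VO2
RQ = 165 / 296
RQ = 0.5574


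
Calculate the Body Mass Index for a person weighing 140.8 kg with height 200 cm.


BMI = weight / height^2
height = 200 cm = 2 m
BMI = 140.8 / 2^2
BMI = 35.2 kg/m^2


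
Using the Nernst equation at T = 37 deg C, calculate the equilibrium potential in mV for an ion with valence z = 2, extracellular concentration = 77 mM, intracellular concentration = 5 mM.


E = (RT/(zF)) * ln(C_out/C_in)
T = 37 + 273.15 = 310.15 K
E = (8.314 * 310.15 / (2 * 96485)) * ln(77/5)
E = 36.54 mV


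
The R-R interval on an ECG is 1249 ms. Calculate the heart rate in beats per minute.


HR = 60 / RR_interval(s)
RR = 1249 ms = 1.249 s
HR = 60 / 1.249 = 48.04 bpm


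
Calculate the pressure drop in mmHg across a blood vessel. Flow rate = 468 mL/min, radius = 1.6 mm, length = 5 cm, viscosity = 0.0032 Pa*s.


dP = 8*mu*L*Q / (pi*r^4)
Q = 468 mL/min = 7.8e-06 m^3/s
dP = 484.925 Pa = 484.925 / 133.322 mmHg = 3.637 mmHg


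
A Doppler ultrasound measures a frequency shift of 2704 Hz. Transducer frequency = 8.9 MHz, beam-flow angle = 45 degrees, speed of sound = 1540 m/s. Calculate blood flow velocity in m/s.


v = fd * c / (2 * f0 * cos(theta))
v = 2704 * 1540 / (2 * 8.9000e+06 * cos(45))
v = 0.3308 m/s


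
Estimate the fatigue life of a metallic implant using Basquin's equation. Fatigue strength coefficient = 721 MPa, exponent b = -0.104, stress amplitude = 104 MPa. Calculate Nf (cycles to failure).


sigma_a = sigma_f' * (2Nf)^b
2Nf = (sigma_a/sigma_f')^(1/b)
2Nf = (104/721)^(1/-0.104)
2Nf = 1.2178546e+08
Nf = 6.0893e+07


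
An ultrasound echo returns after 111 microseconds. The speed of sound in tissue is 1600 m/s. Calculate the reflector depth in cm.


depth = c * t / 2
t = 111 us = 1.1100e-04 s
depth = 1600 * 1.1100e-04 / 2
depth = 0.0888 m = 8.88 cm


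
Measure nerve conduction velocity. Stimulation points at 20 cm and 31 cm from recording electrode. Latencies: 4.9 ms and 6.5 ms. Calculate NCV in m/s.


Distance = (31 - 20) / 100 = 0.11 m
dt = (6.5 - 4.9) / 1000 = 0.0016 s
NCV = dist / dt = 68.75 m/s


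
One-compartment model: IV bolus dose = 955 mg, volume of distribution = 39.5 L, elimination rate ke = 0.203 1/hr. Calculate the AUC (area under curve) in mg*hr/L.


C0 = Dose/Vd = 955/39.5 = 24.1772 mg/L
AUC = C0/ke = 24.1772/0.203
AUC = 119.1 mg*hr/L


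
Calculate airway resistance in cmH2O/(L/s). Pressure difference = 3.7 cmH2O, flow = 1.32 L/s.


R = dP / flow
R = 3.7 / 1.32
R = 2.803 cmH2O/(L/s)


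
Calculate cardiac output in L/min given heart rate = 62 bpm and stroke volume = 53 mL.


CO = HR * SV
CO = 62 * 53 / 1000
CO = 3.286 L/min


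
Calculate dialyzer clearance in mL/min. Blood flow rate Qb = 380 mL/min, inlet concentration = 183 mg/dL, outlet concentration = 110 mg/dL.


K = Qb * (Cb_in - Cb_out) / Cb_in
K = 380 * (183 - 110) / 183
K = 151.6 mL/min


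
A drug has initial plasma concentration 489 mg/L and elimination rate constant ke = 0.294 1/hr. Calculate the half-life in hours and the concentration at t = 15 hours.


t_half = ln(2) / ke = 0.693147 / 0.294 = 2.358 hr
C(t) = C0 * exp(-ke*t) = 489 * exp(-0.294*15)
C(15) = 5.944 mg/L


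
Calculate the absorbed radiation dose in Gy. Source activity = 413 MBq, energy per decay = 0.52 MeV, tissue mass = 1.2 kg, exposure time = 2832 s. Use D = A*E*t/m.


A = 413 MBq = 4.1300e+08 Bq
E = 0.52 MeV = 8.3304e-14 J
D = A*E*t/m = 4.1300e+08*8.3304e-14*2832/1.2
D = 0.08119 Gy


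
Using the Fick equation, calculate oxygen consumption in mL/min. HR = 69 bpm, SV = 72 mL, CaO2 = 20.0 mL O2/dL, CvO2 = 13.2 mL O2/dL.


CO = HR*SV = 69*72/1000 = 4.968 L/min
a-v O2 diff = 20.0 - 13.2 = 6.8 mL/dL
VO2 = CO * (CaO2-CvO2) * 10 dL/L
VO2 = 4.968 * 6.8 * 10
VO2 = 337.8 mL/min


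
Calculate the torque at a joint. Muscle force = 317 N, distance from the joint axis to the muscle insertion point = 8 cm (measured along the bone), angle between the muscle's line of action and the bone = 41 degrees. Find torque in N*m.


Torque = F * d * sin(theta)   (moment arm = d*sin(theta))
d = 8 cm = 0.08 m
Torque = 317 * 0.08 * sin(41)
Torque = 16.64 N*m


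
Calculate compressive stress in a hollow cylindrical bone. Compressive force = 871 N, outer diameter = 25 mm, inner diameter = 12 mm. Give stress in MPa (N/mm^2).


A = pi*(r_o^2 - r_i^2)
r_o = 12.5 mm, r_i = 6 mm
A = 377.777 mm^2
sigma = F/A = 871 / 377.777
sigma = 2.306 MPa


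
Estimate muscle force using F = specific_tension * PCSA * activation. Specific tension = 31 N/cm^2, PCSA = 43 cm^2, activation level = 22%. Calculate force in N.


F = sigma * PCSA * activation
F = 31 * 43 * 0.22
F = 293.3 N


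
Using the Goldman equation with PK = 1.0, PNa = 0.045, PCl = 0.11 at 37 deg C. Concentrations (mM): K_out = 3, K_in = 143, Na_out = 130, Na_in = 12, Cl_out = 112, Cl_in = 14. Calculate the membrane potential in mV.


Vm = (RT/F)*ln((PK*Ko + PNa*Nao + PCl*Cli)/(PK*Ki + PNa*Nai + PCl*Clo))
Numer = 10.39, Denom = 155.86
Vm = -72.38 mV


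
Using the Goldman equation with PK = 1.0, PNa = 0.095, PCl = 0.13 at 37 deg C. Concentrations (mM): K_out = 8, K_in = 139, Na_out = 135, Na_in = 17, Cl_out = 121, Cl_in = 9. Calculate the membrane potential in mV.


Vm = (RT/F)*ln((PK*Ko + PNa*Nao + PCl*Cli)/(PK*Ki + PNa*Nai + PCl*Clo))
Numer = 21.995, Denom = 156.345
Vm = -52.41 mV


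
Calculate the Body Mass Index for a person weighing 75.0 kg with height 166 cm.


BMI = weight / height^2
height = 166 cm = 1.66 m
BMI = 75.0 / 1.66^2
BMI = 27.22 kg/m^2


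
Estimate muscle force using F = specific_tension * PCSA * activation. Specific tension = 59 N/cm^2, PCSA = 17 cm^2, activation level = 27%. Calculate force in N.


F = sigma * PCSA * activation
F = 59 * 17 * 0.27
F = 270.8 N


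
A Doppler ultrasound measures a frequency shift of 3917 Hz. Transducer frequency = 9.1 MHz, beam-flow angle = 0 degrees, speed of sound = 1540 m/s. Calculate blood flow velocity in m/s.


v = fd * c / (2 * f0 * cos(theta))
v = 3917 * 1540 / (2 * 9.1000e+06 * cos(0))
v = 0.3314 m/s


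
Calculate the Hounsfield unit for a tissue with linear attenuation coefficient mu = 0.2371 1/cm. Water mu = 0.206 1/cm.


HU = ((mu_tissue - mu_water) / mu_water) * 1000
HU = ((0.2371 - 0.206) / 0.206) * 1000
HU = 151


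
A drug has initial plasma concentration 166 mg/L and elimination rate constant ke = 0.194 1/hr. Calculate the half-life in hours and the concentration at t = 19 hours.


t_half = ln(2) / ke = 0.693147 / 0.194 = 3.573 hr
C(t) = C0 * exp(-ke*t) = 166 * exp(-0.194*19)
C(19) = 4.162 mg/L


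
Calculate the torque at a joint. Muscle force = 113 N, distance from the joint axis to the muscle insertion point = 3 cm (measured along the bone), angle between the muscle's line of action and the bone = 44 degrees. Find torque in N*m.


Torque = F * d * sin(theta)   (moment arm = d*sin(theta))
d = 3 cm = 0.03 m
Torque = 113 * 0.03 * sin(44)
Torque = 2.355 N*m


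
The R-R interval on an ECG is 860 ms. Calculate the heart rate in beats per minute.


HR = 60 / RR_interval(s)
RR = 860 ms = 0.86 s
HR = 60 / 0.86 = 69.77 bpm


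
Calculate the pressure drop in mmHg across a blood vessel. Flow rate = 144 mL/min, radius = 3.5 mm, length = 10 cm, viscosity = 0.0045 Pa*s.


dP = 8*mu*L*Q / (pi*r^4)
Q = 144 mL/min = 2.4e-06 m^3/s
dP = 18.327 Pa = 18.327 / 133.322 mmHg = 0.1375 mmHg


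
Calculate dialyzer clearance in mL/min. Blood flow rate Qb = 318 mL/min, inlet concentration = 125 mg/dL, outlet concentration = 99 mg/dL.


K = Qb * (Cb_in - Cb_out) / Cb_in
K = 318 * (125 - 99) / 125
K = 66.14 mL/min


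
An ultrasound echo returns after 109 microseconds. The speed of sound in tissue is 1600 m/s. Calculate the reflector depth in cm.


depth = c * t / 2
t = 109 us = 1.0900e-04 s
depth = 1600 * 1.0900e-04 / 2
depth = 0.0872 m = 8.72 cm


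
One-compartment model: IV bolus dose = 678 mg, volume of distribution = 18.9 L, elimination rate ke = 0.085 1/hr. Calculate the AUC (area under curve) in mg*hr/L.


C0 = Dose/Vd = 678/18.9 = 35.873 mg/L
AUC = C0/ke = 35.873/0.085
AUC = 422 mg*hr/L


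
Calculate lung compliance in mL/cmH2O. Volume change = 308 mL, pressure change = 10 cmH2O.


C = dV / dP
C = 308 / 10
C = 30.8 mL/cmH2O


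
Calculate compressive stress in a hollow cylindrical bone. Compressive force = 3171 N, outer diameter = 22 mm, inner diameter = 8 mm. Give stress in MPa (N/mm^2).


A = pi*(r_o^2 - r_i^2)
r_o = 11 mm, r_i = 4 mm
A = 329.867 mm^2
sigma = F/A = 3171 / 329.867
sigma = 9.613 MPa


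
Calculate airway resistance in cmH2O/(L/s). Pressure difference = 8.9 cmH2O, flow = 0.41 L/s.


R = dP / flow
R = 8.9 / 0.41
R = 21.71 cmH2O/(L/s)


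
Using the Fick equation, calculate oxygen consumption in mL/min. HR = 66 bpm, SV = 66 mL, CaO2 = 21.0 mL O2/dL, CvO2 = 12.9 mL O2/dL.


CO = HR*SV = 66*66/1000 = 4.356 L/min
a-v O2 diff = 21.0 - 12.9 = 8.1 mL/dL
VO2 = CO * (CaO2-CvO2) * 10 dL/L
VO2 = 4.356 * 8.1 * 10
VO2 = 352.8 mL/min


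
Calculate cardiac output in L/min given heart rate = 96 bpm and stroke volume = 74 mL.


CO = HR * SV
CO = 96 * 74 / 1000
CO = 7.104 L/min


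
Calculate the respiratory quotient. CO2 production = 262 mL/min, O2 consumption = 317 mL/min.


RQ = VCO2 / VO2
RQ = 262 / 317
RQ = 0.8265


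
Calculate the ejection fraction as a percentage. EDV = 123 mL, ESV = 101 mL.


SV = EDV - ESV = 123 - 101 = 22 mL
EF = SV/EDV * 100 = 22/123 * 100
EF = 17.89%


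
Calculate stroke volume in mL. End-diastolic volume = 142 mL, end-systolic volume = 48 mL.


SV = EDV - ESV
SV = 142 - 48
SV = 94 mL


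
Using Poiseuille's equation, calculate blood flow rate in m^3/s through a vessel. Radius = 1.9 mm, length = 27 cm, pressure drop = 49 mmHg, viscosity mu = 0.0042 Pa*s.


Q = pi*r^4*dP / (8*mu*L)
r = 0.0019 m, L = 0.27 m
dP = 49 mmHg = 6532.778 Pa
Q = 2.9482e-05 m^3/s


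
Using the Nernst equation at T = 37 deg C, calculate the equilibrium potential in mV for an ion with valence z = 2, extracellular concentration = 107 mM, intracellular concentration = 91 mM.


E = (RT/(zF)) * ln(C_out/C_in)
T = 37 + 273.15 = 310.15 K
E = (8.314 * 310.15 / (2 * 96485)) * ln(107/91)
E = 2.164 mV


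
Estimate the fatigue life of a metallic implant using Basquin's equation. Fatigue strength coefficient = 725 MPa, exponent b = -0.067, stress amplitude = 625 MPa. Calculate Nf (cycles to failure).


sigma_a = sigma_f' * (2Nf)^b
2Nf = (sigma_a/sigma_f')^(1/b)
2Nf = (625/725)^(1/-0.067)
2Nf = 9.1634611
Nf = 4.582


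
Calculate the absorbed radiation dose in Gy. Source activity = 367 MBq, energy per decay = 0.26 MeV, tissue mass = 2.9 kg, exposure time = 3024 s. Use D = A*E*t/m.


A = 367 MBq = 3.6700e+08 Bq
E = 0.26 MeV = 4.1652e-14 J
D = A*E*t/m = 3.6700e+08*4.1652e-14*3024/2.9
D = 0.01594 Gy


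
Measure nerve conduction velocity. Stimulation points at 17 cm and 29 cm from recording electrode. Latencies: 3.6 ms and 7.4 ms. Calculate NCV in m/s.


Distance = (29 - 17) / 100 = 0.12 m
dt = (7.4 - 3.6) / 1000 = 0.0038 s
NCV = dist / dt = 31.58 m/s


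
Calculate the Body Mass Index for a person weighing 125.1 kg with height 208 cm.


BMI = weight / height^2
height = 208 cm = 2.08 m
BMI = 125.1 / 2.08^2
BMI = 28.92 kg/m^2


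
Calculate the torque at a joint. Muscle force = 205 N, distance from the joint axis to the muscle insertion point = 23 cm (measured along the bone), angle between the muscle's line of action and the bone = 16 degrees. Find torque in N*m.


Torque = F * d * sin(theta)   (moment arm = d*sin(theta))
d = 23 cm = 0.23 m
Torque = 205 * 0.23 * sin(16)
Torque = 13 N*m


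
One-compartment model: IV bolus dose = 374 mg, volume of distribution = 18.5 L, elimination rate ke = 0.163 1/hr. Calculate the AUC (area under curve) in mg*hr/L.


C0 = Dose/Vd = 374/18.5 = 20.2162 mg/L
AUC = C0/ke = 20.2162/0.163
AUC = 124 mg*hr/L


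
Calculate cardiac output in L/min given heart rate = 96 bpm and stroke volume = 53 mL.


CO = HR * SV
CO = 96 * 53 / 1000
CO = 5.088 L/min


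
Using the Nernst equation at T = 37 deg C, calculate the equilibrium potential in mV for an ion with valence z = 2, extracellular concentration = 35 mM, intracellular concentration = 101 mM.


E = (RT/(zF)) * ln(C_out/C_in)
T = 37 + 273.15 = 310.15 K
E = (8.314 * 310.15 / (2 * 96485)) * ln(35/101)
E = -14.16 mV


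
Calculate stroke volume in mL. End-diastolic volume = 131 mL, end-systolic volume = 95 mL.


SV = EDV - ESV
SV = 131 - 95
SV = 36 mL


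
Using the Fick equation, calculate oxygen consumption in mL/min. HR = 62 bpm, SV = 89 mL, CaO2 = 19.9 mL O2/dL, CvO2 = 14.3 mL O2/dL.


CO = HR*SV = 62*89/1000 = 5.518 L/min
a-v O2 diff = 19.9 - 14.3 = 5.6 mL/dL
VO2 = CO * (CaO2-CvO2) * 10 dL/L
VO2 = 5.518 * 5.6 * 10
VO2 = 309 mL/min


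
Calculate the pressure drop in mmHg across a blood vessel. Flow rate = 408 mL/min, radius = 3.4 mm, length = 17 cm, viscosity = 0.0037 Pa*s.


dP = 8*mu*L*Q / (pi*r^4)
Q = 408 mL/min = 6.8e-06 m^3/s
dP = 81.505 Pa = 81.505 / 133.322 mmHg = 0.6113 mmHg


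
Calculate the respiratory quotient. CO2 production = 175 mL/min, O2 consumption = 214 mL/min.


RQ = VCO2 / VO2
RQ = 175 / 214
RQ = 0.8178


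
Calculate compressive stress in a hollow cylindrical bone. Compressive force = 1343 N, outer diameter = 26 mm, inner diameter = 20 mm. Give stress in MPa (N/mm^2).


A = pi*(r_o^2 - r_i^2)
r_o = 13 mm, r_i = 10 mm
A = 216.77 mm^2
sigma = F/A = 1343 / 216.77
sigma = 6.196 MPa


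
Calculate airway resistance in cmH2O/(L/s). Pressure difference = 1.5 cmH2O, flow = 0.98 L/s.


R = dP / flow
R = 1.5 / 0.98
R = 1.531 cmH2O/(L/s)


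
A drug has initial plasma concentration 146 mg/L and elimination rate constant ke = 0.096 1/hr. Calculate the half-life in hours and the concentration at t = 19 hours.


t_half = ln(2) / ke = 0.693147 / 0.096 = 7.22 hr
C(t) = C0 * exp(-ke*t) = 146 * exp(-0.096*19)
C(19) = 23.56 mg/L


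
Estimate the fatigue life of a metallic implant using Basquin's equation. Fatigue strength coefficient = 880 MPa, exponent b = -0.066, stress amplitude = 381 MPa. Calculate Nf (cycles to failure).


sigma_a = sigma_f' * (2Nf)^b
2Nf = (sigma_a/sigma_f')^(1/b)
2Nf = (381/880)^(1/-0.066)
2Nf = 322440.77
Nf = 1.612e+05


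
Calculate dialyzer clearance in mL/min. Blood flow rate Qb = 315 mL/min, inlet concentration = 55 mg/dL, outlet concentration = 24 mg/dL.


K = Qb * (Cb_in - Cb_out) / Cb_in
K = 315 * (55 - 24) / 55
K = 177.5 mL/min


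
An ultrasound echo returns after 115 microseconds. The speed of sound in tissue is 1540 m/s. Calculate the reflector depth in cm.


depth = c * t / 2
t = 115 us = 1.1500e-04 s
depth = 1540 * 1.1500e-04 / 2
depth = 0.08855 m = 8.855 cm


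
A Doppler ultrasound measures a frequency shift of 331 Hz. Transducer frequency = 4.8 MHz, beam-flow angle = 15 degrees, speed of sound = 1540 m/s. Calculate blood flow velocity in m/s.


v = fd * c / (2 * f0 * cos(theta))
v = 331 * 1540 / (2 * 4.8000e+06 * cos(15))
v = 0.05497 m/s


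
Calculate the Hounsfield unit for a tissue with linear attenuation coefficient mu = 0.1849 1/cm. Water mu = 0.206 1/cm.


HU = ((mu_tissue - mu_water) / mu_water) * 1000
HU = ((0.1849 - 0.206) / 0.206) * 1000
HU = -102.4


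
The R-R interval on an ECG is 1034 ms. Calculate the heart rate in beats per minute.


HR = 60 / RR_interval(s)
RR = 1034 ms = 1.034 s
HR = 60 / 1.034 = 58.03 bpm


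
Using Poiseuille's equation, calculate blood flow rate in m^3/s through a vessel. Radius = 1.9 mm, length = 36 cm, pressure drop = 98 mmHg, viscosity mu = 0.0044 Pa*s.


Q = pi*r^4*dP / (8*mu*L)
r = 0.0019 m, L = 0.36 m
dP = 98 mmHg = 13065.556 Pa
Q = 4.2213e-05 m^3/s


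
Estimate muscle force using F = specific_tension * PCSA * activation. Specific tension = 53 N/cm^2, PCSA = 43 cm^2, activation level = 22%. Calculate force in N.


F = sigma * PCSA * activation
F = 53 * 43 * 0.22
F = 501.4 N


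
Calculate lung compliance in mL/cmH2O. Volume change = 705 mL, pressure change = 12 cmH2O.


C = dV / dP
C = 705 / 12
C = 58.75 mL/cmH2O


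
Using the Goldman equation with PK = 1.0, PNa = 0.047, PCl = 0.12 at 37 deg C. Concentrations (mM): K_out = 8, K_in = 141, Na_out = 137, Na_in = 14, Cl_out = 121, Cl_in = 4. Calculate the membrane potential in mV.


Vm = (RT/F)*ln((PK*Ko + PNa*Nao + PCl*Cli)/(PK*Ki + PNa*Nai + PCl*Clo))
Numer = 14.919, Denom = 156.178
Vm = -62.76 mV


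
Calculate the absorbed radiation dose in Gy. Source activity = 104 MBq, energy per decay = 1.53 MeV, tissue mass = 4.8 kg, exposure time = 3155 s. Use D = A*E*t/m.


A = 104 MBq = 1.0400e+08 Bq
E = 1.53 MeV = 2.45106e-13 J
D = A*E*t/m = 1.0400e+08*2.45106e-13*3155/4.8
D = 0.01676 Gy


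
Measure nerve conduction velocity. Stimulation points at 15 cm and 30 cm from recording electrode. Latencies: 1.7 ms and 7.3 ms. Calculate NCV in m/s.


Distance = (30 - 15) / 100 = 0.15 m
dt = (7.3 - 1.7) / 1000 = 0.0056 s
NCV = dist / dt = 26.79 m/s


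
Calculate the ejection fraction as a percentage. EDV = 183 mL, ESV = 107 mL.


SV = EDV - ESV = 183 - 107 = 76 mL
EF = SV/EDV * 100 = 76/183 * 100
EF = 41.53%


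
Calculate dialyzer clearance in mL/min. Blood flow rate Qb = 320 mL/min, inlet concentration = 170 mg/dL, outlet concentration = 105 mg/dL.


K = Qb * (Cb_in - Cb_out) / Cb_in
K = 320 * (170 - 105) / 170
K = 122.4 mL/min


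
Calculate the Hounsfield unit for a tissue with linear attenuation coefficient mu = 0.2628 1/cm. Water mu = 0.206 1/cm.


HU = ((mu_tissue - mu_water) / mu_water) * 1000
HU = ((0.2628 - 0.206) / 0.206) * 1000
HU = 275.7


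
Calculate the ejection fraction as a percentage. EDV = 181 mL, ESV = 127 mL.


SV = EDV - ESV = 181 - 127 = 54 mL
EF = SV/EDV * 100 = 54/181 * 100
EF = 29.83%


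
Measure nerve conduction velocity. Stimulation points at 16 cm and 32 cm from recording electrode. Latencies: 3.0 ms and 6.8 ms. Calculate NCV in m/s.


Distance = (32 - 16) / 100 = 0.16 m
dt = (6.8 - 3.0) / 1000 = 0.0038 s
NCV = dist / dt = 42.11 m/s


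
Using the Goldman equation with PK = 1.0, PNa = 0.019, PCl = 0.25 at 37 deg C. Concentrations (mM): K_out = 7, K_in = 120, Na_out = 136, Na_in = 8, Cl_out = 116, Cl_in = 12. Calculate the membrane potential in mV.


Vm = (RT/F)*ln((PK*Ko + PNa*Nao + PCl*Cli)/(PK*Ki + PNa*Nai + PCl*Clo))
Numer = 12.584, Denom = 149.152
Vm = -66.08 mV


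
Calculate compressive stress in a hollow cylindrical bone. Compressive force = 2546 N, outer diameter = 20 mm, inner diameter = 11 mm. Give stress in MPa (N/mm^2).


A = pi*(r_o^2 - r_i^2)
r_o = 10 mm, r_i = 5.5 mm
A = 219.126 mm^2
sigma = F/A = 2546 / 219.126
sigma = 11.62 MPa


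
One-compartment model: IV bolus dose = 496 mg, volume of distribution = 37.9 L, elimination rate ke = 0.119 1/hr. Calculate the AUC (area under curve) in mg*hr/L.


C0 = Dose/Vd = 496/37.9 = 13.0871 mg/L
AUC = C0/ke = 13.0871/0.119
AUC = 110 mg*hr/L


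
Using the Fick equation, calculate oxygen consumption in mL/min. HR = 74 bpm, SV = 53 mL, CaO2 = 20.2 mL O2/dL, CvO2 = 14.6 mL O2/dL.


CO = HR*SV = 74*53/1000 = 3.922 L/min
a-v O2 diff = 20.2 - 14.6 = 5.6 mL/dL
VO2 = CO * (CaO2-CvO2) * 10 dL/L
VO2 = 3.922 * 5.6 * 10
VO2 = 219.6 mL/min


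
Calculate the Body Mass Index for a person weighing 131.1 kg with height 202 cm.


BMI = weight / height^2
height = 202 cm = 2.02 m
BMI = 131.1 / 2.02^2
BMI = 32.13 kg/m^2


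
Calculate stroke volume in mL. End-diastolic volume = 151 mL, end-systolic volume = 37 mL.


SV = EDV - ESV
SV = 151 - 37
SV = 114 mL


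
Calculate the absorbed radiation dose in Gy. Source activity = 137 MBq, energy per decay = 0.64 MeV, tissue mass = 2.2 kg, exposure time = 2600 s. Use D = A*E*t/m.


A = 137 MBq = 1.3700e+08 Bq
E = 0.64 MeV = 1.02528e-13 J
D = A*E*t/m = 1.3700e+08*1.02528e-13*2600/2.2
D = 0.0166 Gy


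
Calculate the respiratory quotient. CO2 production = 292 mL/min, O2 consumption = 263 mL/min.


RQ = VCO2 / VO2
RQ = 292 / 263
RQ = 1.11


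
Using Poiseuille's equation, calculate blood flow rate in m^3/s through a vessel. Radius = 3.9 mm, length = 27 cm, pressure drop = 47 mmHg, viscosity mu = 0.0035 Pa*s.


Q = pi*r^4*dP / (8*mu*L)
r = 0.0039 m, L = 0.27 m
dP = 47 mmHg = 6266.134 Pa
Q = 6.0240e-04 m^3/s


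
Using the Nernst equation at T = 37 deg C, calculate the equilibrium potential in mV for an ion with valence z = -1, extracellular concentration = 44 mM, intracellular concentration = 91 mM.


E = (RT/(zF)) * ln(C_out/C_in)
T = 37 + 273.15 = 310.15 K
E = (8.314 * 310.15 / (-1 * 96485)) * ln(44/91)
E = 19.42 mV


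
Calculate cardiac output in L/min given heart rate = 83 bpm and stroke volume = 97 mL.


CO = HR * SV
CO = 83 * 97 / 1000
CO = 8.051 L/min


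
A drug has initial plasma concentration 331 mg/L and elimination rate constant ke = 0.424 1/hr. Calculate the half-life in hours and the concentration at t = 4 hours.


t_half = ln(2) / ke = 0.693147 / 0.424 = 1.635 hr
C(t) = C0 * exp(-ke*t) = 331 * exp(-0.424*4)
C(4) = 60.71 mg/L


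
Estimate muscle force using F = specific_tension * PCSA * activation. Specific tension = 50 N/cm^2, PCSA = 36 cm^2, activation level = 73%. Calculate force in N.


F = sigma * PCSA * activation
F = 50 * 36 * 0.73
F = 1314 N


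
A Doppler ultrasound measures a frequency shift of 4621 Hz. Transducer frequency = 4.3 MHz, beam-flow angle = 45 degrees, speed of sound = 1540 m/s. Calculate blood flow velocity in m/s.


v = fd * c / (2 * f0 * cos(theta))
v = 4621 * 1540 / (2 * 4.3000e+06 * cos(45))
v = 1.17 m/s


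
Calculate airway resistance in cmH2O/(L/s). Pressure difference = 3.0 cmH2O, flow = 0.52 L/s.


R = dP / flow
R = 3.0 / 0.52
R = 5.769 cmH2O/(L/s)


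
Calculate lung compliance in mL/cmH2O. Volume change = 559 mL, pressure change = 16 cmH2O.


C = dV / dP
C = 559 / 16
C = 34.94 mL/cmH2O


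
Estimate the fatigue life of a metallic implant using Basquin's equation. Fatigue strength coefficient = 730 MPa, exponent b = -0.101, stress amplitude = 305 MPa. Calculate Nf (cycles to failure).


sigma_a = sigma_f' * (2Nf)^b
2Nf = (sigma_a/sigma_f')^(1/b)
2Nf = (305/730)^(1/-0.101)
2Nf = 5658.5242
Nf = 2829
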